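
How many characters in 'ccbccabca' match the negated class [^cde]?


Negated class [^cde] matches any char NOT in {c, d, e}
Scanning 'ccbccabca':
  pos 0: 'c' -> no (excluded)
  pos 1: 'c' -> no (excluded)
  pos 2: 'b' -> MATCH
  pos 3: 'c' -> no (excluded)
  pos 4: 'c' -> no (excluded)
  pos 5: 'a' -> MATCH
  pos 6: 'b' -> MATCH
  pos 7: 'c' -> no (excluded)
  pos 8: 'a' -> MATCH
Total matches: 4

4


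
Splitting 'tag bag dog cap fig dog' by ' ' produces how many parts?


Splitting by ' ' breaks the string at each occurrence of the separator.
Text: 'tag bag dog cap fig dog'
Parts after split:
  Part 1: 'tag'
  Part 2: 'bag'
  Part 3: 'dog'
  Part 4: 'cap'
  Part 5: 'fig'
  Part 6: 'dog'
Total parts: 6

6


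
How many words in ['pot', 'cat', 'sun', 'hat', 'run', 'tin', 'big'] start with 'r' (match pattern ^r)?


Pattern ^r anchors to start of word. Check which words begin with 'r':
  'pot' -> no
  'cat' -> no
  'sun' -> no
  'hat' -> no
  'run' -> MATCH (starts with 'r')
  'tin' -> no
  'big' -> no
Matching words: ['run']
Count: 1

1


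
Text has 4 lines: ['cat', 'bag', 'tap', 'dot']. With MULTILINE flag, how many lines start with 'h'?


With MULTILINE flag, ^ matches the start of each line.
Lines: ['cat', 'bag', 'tap', 'dot']
Checking which lines start with 'h':
  Line 1: 'cat' -> no
  Line 2: 'bag' -> no
  Line 3: 'tap' -> no
  Line 4: 'dot' -> no
Matching lines: []
Count: 0

0


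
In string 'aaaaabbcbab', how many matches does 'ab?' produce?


Pattern 'ab?' matches 'a' optionally followed by 'b'.
String: 'aaaaabbcbab'
Scanning left to right for 'a' then checking next char:
  Match 1: 'a' (a not followed by b)
  Match 2: 'a' (a not followed by b)
  Match 3: 'a' (a not followed by b)
  Match 4: 'a' (a not followed by b)
  Match 5: 'ab' (a followed by b)
  Match 6: 'ab' (a followed by b)
Total matches: 6

6


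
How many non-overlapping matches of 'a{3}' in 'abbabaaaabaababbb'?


Pattern 'a{3}' matches exactly 3 consecutive a's (greedy, non-overlapping).
String: 'abbabaaaabaababbb'
Scanning for runs of a's:
  Run at pos 0: 'a' (length 1) -> 0 match(es)
  Run at pos 3: 'a' (length 1) -> 0 match(es)
  Run at pos 5: 'aaaa' (length 4) -> 1 match(es)
  Run at pos 10: 'aa' (length 2) -> 0 match(es)
  Run at pos 13: 'a' (length 1) -> 0 match(es)
Matches found: ['aaa']
Total: 1

1


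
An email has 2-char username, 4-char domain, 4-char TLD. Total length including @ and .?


An email address has format: username@domain.tld
Username length: 2
'@' character: 1
Domain length: 4
'.' character: 1
TLD length: 4
Total = 2 + 1 + 4 + 1 + 4 = 12

12


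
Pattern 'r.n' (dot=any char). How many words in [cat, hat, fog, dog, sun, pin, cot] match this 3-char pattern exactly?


Pattern 'r.n' means: starts with 'r', any single char, ends with 'n'.
Checking each word (must be exactly 3 chars):
  'cat' (len=3): no
  'hat' (len=3): no
  'fog' (len=3): no
  'dog' (len=3): no
  'sun' (len=3): no
  'pin' (len=3): no
  'cot' (len=3): no
Matching words: []
Total: 0

0


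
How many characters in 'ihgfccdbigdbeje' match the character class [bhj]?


Character class [bhj] matches any of: {b, h, j}
Scanning string 'ihgfccdbigdbeje' character by character:
  pos 0: 'i' -> no
  pos 1: 'h' -> MATCH
  pos 2: 'g' -> no
  pos 3: 'f' -> no
  pos 4: 'c' -> no
  pos 5: 'c' -> no
  pos 6: 'd' -> no
  pos 7: 'b' -> MATCH
  pos 8: 'i' -> no
  pos 9: 'g' -> no
  pos 10: 'd' -> no
  pos 11: 'b' -> MATCH
  pos 12: 'e' -> no
  pos 13: 'j' -> MATCH
  pos 14: 'e' -> no
Total matches: 4

4


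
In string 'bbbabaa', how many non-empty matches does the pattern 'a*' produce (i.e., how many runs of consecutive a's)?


Pattern 'a*' matches zero or more a's. We want non-empty runs of consecutive a's.
String: 'bbbabaa'
Walking through the string to find runs of a's:
  Run 1: positions 3-3 -> 'a'
  Run 2: positions 5-6 -> 'aa'
Non-empty runs found: ['a', 'aa']
Count: 2

2


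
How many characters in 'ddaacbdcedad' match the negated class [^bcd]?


Negated class [^bcd] matches any char NOT in {b, c, d}
Scanning 'ddaacbdcedad':
  pos 0: 'd' -> no (excluded)
  pos 1: 'd' -> no (excluded)
  pos 2: 'a' -> MATCH
  pos 3: 'a' -> MATCH
  pos 4: 'c' -> no (excluded)
  pos 5: 'b' -> no (excluded)
  pos 6: 'd' -> no (excluded)
  pos 7: 'c' -> no (excluded)
  pos 8: 'e' -> MATCH
  pos 9: 'd' -> no (excluded)
  pos 10: 'a' -> MATCH
  pos 11: 'd' -> no (excluded)
Total matches: 4

4


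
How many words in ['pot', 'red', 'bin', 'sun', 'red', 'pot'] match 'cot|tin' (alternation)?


Alternation 'cot|tin' matches either 'cot' or 'tin'.
Checking each word:
  'pot' -> no
  'red' -> no
  'bin' -> no
  'sun' -> no
  'red' -> no
  'pot' -> no
Matches: []
Count: 0

0


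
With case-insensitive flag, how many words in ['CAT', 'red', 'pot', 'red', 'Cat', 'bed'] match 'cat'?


Case-insensitive matching: compare each word's lowercase form to 'cat'.
  'CAT' -> lower='cat' -> MATCH
  'red' -> lower='red' -> no
  'pot' -> lower='pot' -> no
  'red' -> lower='red' -> no
  'Cat' -> lower='cat' -> MATCH
  'bed' -> lower='bed' -> no
Matches: ['CAT', 'Cat']
Count: 2

2


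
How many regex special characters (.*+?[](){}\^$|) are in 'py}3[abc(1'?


Regex special characters are: . * + ? [ ] ( ) { } \ ^ $ |
Scanning 'py}3[abc(1':
  pos 2: '}' -> SPECIAL
  pos 4: '[' -> SPECIAL
  pos 8: '(' -> SPECIAL
Special chars found: ['}', '[', '(']
Total: 3

3


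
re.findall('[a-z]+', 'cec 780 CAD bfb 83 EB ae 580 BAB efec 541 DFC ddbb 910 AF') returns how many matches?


Pattern '[a-z]+' finds one or more lowercase letters.
Text: 'cec 780 CAD bfb 83 EB ae 580 BAB efec 541 DFC ddbb 910 AF'
Scanning for matches:
  Match 1: 'cec'
  Match 2: 'bfb'
  Match 3: 'ae'
  Match 4: 'efec'
  Match 5: 'ddbb'
Total matches: 5

5


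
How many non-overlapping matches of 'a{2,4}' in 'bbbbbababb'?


Pattern 'a{2,4}' matches between 2 and 4 consecutive a's (greedy).
String: 'bbbbbababb'
Finding runs of a's and applying greedy matching:
  Run at pos 5: 'a' (length 1)
  Run at pos 7: 'a' (length 1)
Matches: []
Count: 0

0


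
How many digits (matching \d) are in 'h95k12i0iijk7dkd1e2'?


\d matches any digit 0-9.
Scanning 'h95k12i0iijk7dkd1e2':
  pos 1: '9' -> DIGIT
  pos 2: '5' -> DIGIT
  pos 4: '1' -> DIGIT
  pos 5: '2' -> DIGIT
  pos 7: '0' -> DIGIT
  pos 12: '7' -> DIGIT
  pos 16: '1' -> DIGIT
  pos 18: '2' -> DIGIT
Digits found: ['9', '5', '1', '2', '0', '7', '1', '2']
Total: 8

8


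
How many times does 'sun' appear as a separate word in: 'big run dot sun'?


Scanning each word for exact match 'sun':
  Word 1: 'big' -> no
  Word 2: 'run' -> no
  Word 3: 'dot' -> no
  Word 4: 'sun' -> MATCH
Total matches: 1

1


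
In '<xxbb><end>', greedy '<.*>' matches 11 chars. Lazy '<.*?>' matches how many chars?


Greedy '<.*>' tries to match as MUCH as possible.
Lazy '<.*?>' tries to match as LITTLE as possible.

String: '<xxbb><end>'
Greedy '<.*>' starts at first '<' and extends to the LAST '>': '<xxbb><end>' (11 chars)
Lazy '<.*?>' starts at first '<' and stops at the FIRST '>': '<xxbb>' (6 chars)

6


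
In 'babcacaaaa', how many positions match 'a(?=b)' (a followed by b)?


Lookahead 'a(?=b)' matches 'a' only when followed by 'b'.
String: 'babcacaaaa'
Checking each position where char is 'a':
  pos 1: 'a' -> MATCH (next='b')
  pos 4: 'a' -> no (next='c')
  pos 6: 'a' -> no (next='a')
  pos 7: 'a' -> no (next='a')
  pos 8: 'a' -> no (next='a')
Matching positions: [1]
Count: 1

1


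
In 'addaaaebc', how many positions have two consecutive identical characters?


Looking for consecutive identical characters in 'addaaaebc':
  pos 0-1: 'a' vs 'd' -> different
  pos 1-2: 'd' vs 'd' -> MATCH ('dd')
  pos 2-3: 'd' vs 'a' -> different
  pos 3-4: 'a' vs 'a' -> MATCH ('aa')
  pos 4-5: 'a' vs 'a' -> MATCH ('aa')
  pos 5-6: 'a' vs 'e' -> different
  pos 6-7: 'e' vs 'b' -> different
  pos 7-8: 'b' vs 'c' -> different
Consecutive identical pairs: ['dd', 'aa', 'aa']
Count: 3

3


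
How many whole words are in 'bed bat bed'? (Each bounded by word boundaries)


Word boundaries (\b) mark the start/end of each word.
Text: 'bed bat bed'
Splitting by whitespace:
  Word 1: 'bed'
  Word 2: 'bat'
  Word 3: 'bed'
Total whole words: 3

3


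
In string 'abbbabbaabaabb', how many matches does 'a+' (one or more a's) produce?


Pattern 'a+' matches one or more consecutive a's.
String: 'abbbabbaabaabb'
Scanning for runs of a:
  Match 1: 'a' (length 1)
  Match 2: 'a' (length 1)
  Match 3: 'aa' (length 2)
  Match 4: 'aa' (length 2)
Total matches: 4

4


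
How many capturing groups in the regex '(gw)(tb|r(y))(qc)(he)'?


To count capturing groups, count each '(' that starts a group.
Pattern: '(gw)(tb|r(y))(qc)(he)'
Walking through the pattern:
  Position 0: '(' -> group #1
  Position 4: '(' -> group #2
  Position 9: '(' -> group #3
  Position 13: '(' -> group #4
  Position 17: '(' -> group #5
Total capturing groups: 5

5


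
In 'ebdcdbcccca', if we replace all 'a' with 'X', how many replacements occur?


re.sub('a', 'X', text) replaces every occurrence of 'a' with 'X'.
Text: 'ebdcdbcccca'
Scanning for 'a':
  pos 10: 'a' -> replacement #1
Total replacements: 1

1


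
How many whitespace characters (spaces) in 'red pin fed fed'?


\s matches whitespace characters (spaces, tabs, etc.).
Text: 'red pin fed fed'
This text has 4 words separated by spaces.
Number of spaces = number of words - 1 = 4 - 1 = 3

3


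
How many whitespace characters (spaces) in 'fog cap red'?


\s matches whitespace characters (spaces, tabs, etc.).
Text: 'fog cap red'
This text has 3 words separated by spaces.
Number of spaces = number of words - 1 = 3 - 1 = 2

2


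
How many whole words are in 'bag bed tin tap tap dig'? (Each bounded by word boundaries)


Word boundaries (\b) mark the start/end of each word.
Text: 'bag bed tin tap tap dig'
Splitting by whitespace:
  Word 1: 'bag'
  Word 2: 'bed'
  Word 3: 'tin'
  Word 4: 'tap'
  Word 5: 'tap'
  Word 6: 'dig'
Total whole words: 6

6


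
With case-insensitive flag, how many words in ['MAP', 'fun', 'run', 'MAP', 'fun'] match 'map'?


Case-insensitive matching: compare each word's lowercase form to 'map'.
  'MAP' -> lower='map' -> MATCH
  'fun' -> lower='fun' -> no
  'run' -> lower='run' -> no
  'MAP' -> lower='map' -> MATCH
  'fun' -> lower='fun' -> no
Matches: ['MAP', 'MAP']
Count: 2

2


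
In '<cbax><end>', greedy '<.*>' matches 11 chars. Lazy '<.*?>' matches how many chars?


Greedy '<.*>' tries to match as MUCH as possible.
Lazy '<.*?>' tries to match as LITTLE as possible.

String: '<cbax><end>'
Greedy '<.*>' starts at first '<' and extends to the LAST '>': '<cbax><end>' (11 chars)
Lazy '<.*?>' starts at first '<' and stops at the FIRST '>': '<cbax>' (6 chars)

6


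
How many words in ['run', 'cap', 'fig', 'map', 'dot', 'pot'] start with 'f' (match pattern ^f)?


Pattern ^f anchors to start of word. Check which words begin with 'f':
  'run' -> no
  'cap' -> no
  'fig' -> MATCH (starts with 'f')
  'map' -> no
  'dot' -> no
  'pot' -> no
Matching words: ['fig']
Count: 1

1


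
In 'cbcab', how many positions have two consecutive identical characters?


Looking for consecutive identical characters in 'cbcab':
  pos 0-1: 'c' vs 'b' -> different
  pos 1-2: 'b' vs 'c' -> different
  pos 2-3: 'c' vs 'a' -> different
  pos 3-4: 'a' vs 'b' -> different
Consecutive identical pairs: []
Count: 0

0


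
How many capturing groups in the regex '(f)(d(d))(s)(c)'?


To count capturing groups, count each '(' that starts a group.
Pattern: '(f)(d(d))(s)(c)'
Walking through the pattern:
  Position 0: '(' -> group #1
  Position 3: '(' -> group #2
  Position 5: '(' -> group #3
  Position 9: '(' -> group #4
  Position 12: '(' -> group #5
Total capturing groups: 5

5


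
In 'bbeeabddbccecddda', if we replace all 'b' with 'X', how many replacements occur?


re.sub('b', 'X', text) replaces every occurrence of 'b' with 'X'.
Text: 'bbeeabddbccecddda'
Scanning for 'b':
  pos 0: 'b' -> replacement #1
  pos 1: 'b' -> replacement #2
  pos 5: 'b' -> replacement #3
  pos 8: 'b' -> replacement #4
Total replacements: 4

4


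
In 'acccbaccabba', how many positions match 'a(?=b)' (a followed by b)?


Lookahead 'a(?=b)' matches 'a' only when followed by 'b'.
String: 'acccbaccabba'
Checking each position where char is 'a':
  pos 0: 'a' -> no (next='c')
  pos 5: 'a' -> no (next='c')
  pos 8: 'a' -> MATCH (next='b')
Matching positions: [8]
Count: 1

1


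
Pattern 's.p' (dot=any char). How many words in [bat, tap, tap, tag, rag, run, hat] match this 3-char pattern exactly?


Pattern 's.p' means: starts with 's', any single char, ends with 'p'.
Checking each word (must be exactly 3 chars):
  'bat' (len=3): no
  'tap' (len=3): no
  'tap' (len=3): no
  'tag' (len=3): no
  'rag' (len=3): no
  'run' (len=3): no
  'hat' (len=3): no
Matching words: []
Total: 0

0


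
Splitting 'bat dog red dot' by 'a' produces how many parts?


Splitting by 'a' breaks the string at each occurrence of the separator.
Text: 'bat dog red dot'
Parts after split:
  Part 1: 'b'
  Part 2: 't dog red dot'
Total parts: 2

2


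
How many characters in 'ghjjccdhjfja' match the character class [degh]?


Character class [degh] matches any of: {d, e, g, h}
Scanning string 'ghjjccdhjfja' character by character:
  pos 0: 'g' -> MATCH
  pos 1: 'h' -> MATCH
  pos 2: 'j' -> no
  pos 3: 'j' -> no
  pos 4: 'c' -> no
  pos 5: 'c' -> no
  pos 6: 'd' -> MATCH
  pos 7: 'h' -> MATCH
  pos 8: 'j' -> no
  pos 9: 'f' -> no
  pos 10: 'j' -> no
  pos 11: 'a' -> no
Total matches: 4

4


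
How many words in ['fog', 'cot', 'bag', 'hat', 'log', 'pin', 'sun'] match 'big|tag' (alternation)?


Alternation 'big|tag' matches either 'big' or 'tag'.
Checking each word:
  'fog' -> no
  'cot' -> no
  'bag' -> no
  'hat' -> no
  'log' -> no
  'pin' -> no
  'sun' -> no
Matches: []
Count: 0

0


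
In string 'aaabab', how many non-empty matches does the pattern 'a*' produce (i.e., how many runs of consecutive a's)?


Pattern 'a*' matches zero or more a's. We want non-empty runs of consecutive a's.
String: 'aaabab'
Walking through the string to find runs of a's:
  Run 1: positions 0-2 -> 'aaa'
  Run 2: positions 4-4 -> 'a'
Non-empty runs found: ['aaa', 'a']
Count: 2

2


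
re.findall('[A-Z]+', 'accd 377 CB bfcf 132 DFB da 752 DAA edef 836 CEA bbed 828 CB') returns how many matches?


Pattern '[A-Z]+' finds one or more uppercase letters.
Text: 'accd 377 CB bfcf 132 DFB da 752 DAA edef 836 CEA bbed 828 CB'
Scanning for matches:
  Match 1: 'CB'
  Match 2: 'DFB'
  Match 3: 'DAA'
  Match 4: 'CEA'
  Match 5: 'CB'
Total matches: 5

5


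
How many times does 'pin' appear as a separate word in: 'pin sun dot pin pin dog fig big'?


Scanning each word for exact match 'pin':
  Word 1: 'pin' -> MATCH
  Word 2: 'sun' -> no
  Word 3: 'dot' -> no
  Word 4: 'pin' -> MATCH
  Word 5: 'pin' -> MATCH
  Word 6: 'dog' -> no
  Word 7: 'fig' -> no
  Word 8: 'big' -> no
Total matches: 3

3


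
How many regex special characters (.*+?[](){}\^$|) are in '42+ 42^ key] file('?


Regex special characters are: . * + ? [ ] ( ) { } \ ^ $ |
Scanning '42+ 42^ key] file(':
  pos 2: '+' -> SPECIAL
  pos 6: '^' -> SPECIAL
  pos 11: ']' -> SPECIAL
  pos 17: '(' -> SPECIAL
Special chars found: ['+', '^', ']', '(']
Total: 4

4


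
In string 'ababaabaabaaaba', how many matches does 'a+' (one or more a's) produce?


Pattern 'a+' matches one or more consecutive a's.
String: 'ababaabaabaaaba'
Scanning for runs of a:
  Match 1: 'a' (length 1)
  Match 2: 'a' (length 1)
  Match 3: 'aa' (length 2)
  Match 4: 'aa' (length 2)
  Match 5: 'aaa' (length 3)
  Match 6: 'a' (length 1)
Total matches: 6

6


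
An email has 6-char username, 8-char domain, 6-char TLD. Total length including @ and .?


An email address has format: username@domain.tld
Username length: 6
'@' character: 1
Domain length: 8
'.' character: 1
TLD length: 6
Total = 6 + 1 + 8 + 1 + 6 = 22

22


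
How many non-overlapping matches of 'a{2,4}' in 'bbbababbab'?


Pattern 'a{2,4}' matches between 2 and 4 consecutive a's (greedy).
String: 'bbbababbab'
Finding runs of a's and applying greedy matching:
  Run at pos 3: 'a' (length 1)
  Run at pos 5: 'a' (length 1)
  Run at pos 8: 'a' (length 1)
Matches: []
Count: 0

0


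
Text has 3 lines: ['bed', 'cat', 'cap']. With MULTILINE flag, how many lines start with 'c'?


With MULTILINE flag, ^ matches the start of each line.
Lines: ['bed', 'cat', 'cap']
Checking which lines start with 'c':
  Line 1: 'bed' -> no
  Line 2: 'cat' -> MATCH
  Line 3: 'cap' -> MATCH
Matching lines: ['cat', 'cap']
Count: 2

2


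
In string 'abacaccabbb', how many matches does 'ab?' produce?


Pattern 'ab?' matches 'a' optionally followed by 'b'.
String: 'abacaccabbb'
Scanning left to right for 'a' then checking next char:
  Match 1: 'ab' (a followed by b)
  Match 2: 'a' (a not followed by b)
  Match 3: 'a' (a not followed by b)
  Match 4: 'ab' (a followed by b)
Total matches: 4

4


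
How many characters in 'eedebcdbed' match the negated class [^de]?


Negated class [^de] matches any char NOT in {d, e}
Scanning 'eedebcdbed':
  pos 0: 'e' -> no (excluded)
  pos 1: 'e' -> no (excluded)
  pos 2: 'd' -> no (excluded)
  pos 3: 'e' -> no (excluded)
  pos 4: 'b' -> MATCH
  pos 5: 'c' -> MATCH
  pos 6: 'd' -> no (excluded)
  pos 7: 'b' -> MATCH
  pos 8: 'e' -> no (excluded)
  pos 9: 'd' -> no (excluded)
Total matches: 3

3


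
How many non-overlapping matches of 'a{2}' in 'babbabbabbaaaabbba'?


Pattern 'a{2}' matches exactly 2 consecutive a's (greedy, non-overlapping).
String: 'babbabbabbaaaabbba'
Scanning for runs of a's:
  Run at pos 1: 'a' (length 1) -> 0 match(es)
  Run at pos 4: 'a' (length 1) -> 0 match(es)
  Run at pos 7: 'a' (length 1) -> 0 match(es)
  Run at pos 10: 'aaaa' (length 4) -> 2 match(es)
  Run at pos 17: 'a' (length 1) -> 0 match(es)
Matches found: ['aa', 'aa']
Total: 2

2


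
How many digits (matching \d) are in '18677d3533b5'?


\d matches any digit 0-9.
Scanning '18677d3533b5':
  pos 0: '1' -> DIGIT
  pos 1: '8' -> DIGIT
  pos 2: '6' -> DIGIT
  pos 3: '7' -> DIGIT
  pos 4: '7' -> DIGIT
  pos 6: '3' -> DIGIT
  pos 7: '5' -> DIGIT
  pos 8: '3' -> DIGIT
  pos 9: '3' -> DIGIT
  pos 11: '5' -> DIGIT
Digits found: ['1', '8', '6', '7', '7', '3', '5', '3', '3', '5']
Total: 10

10


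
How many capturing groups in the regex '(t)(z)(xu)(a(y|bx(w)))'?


To count capturing groups, count each '(' that starts a group.
Pattern: '(t)(z)(xu)(a(y|bx(w)))'
Walking through the pattern:
  Position 0: '(' -> group #1
  Position 3: '(' -> group #2
  Position 6: '(' -> group #3
  Position 10: '(' -> group #4
  Position 12: '(' -> group #5
  Position 17: '(' -> group #6
Total capturing groups: 6

6


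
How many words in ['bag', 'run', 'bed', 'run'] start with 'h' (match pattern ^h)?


Pattern ^h anchors to start of word. Check which words begin with 'h':
  'bag' -> no
  'run' -> no
  'bed' -> no
  'run' -> no
Matching words: []
Count: 0

0


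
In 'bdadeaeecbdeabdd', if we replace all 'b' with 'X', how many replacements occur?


re.sub('b', 'X', text) replaces every occurrence of 'b' with 'X'.
Text: 'bdadeaeecbdeabdd'
Scanning for 'b':
  pos 0: 'b' -> replacement #1
  pos 9: 'b' -> replacement #2
  pos 13: 'b' -> replacement #3
Total replacements: 3

3


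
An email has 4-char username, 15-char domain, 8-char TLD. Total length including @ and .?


An email address has format: username@domain.tld
Username length: 4
'@' character: 1
Domain length: 15
'.' character: 1
TLD length: 8
Total = 4 + 1 + 15 + 1 + 8 = 29

29


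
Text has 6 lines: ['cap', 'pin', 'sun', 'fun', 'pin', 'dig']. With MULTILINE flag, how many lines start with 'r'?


With MULTILINE flag, ^ matches the start of each line.
Lines: ['cap', 'pin', 'sun', 'fun', 'pin', 'dig']
Checking which lines start with 'r':
  Line 1: 'cap' -> no
  Line 2: 'pin' -> no
  Line 3: 'sun' -> no
  Line 4: 'fun' -> no
  Line 5: 'pin' -> no
  Line 6: 'dig' -> no
Matching lines: []
Count: 0

0


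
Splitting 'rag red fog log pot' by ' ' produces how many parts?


Splitting by ' ' breaks the string at each occurrence of the separator.
Text: 'rag red fog log pot'
Parts after split:
  Part 1: 'rag'
  Part 2: 'red'
  Part 3: 'fog'
  Part 4: 'log'
  Part 5: 'pot'
Total parts: 5

5


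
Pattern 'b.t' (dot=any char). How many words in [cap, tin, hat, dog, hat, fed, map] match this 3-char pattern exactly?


Pattern 'b.t' means: starts with 'b', any single char, ends with 't'.
Checking each word (must be exactly 3 chars):
  'cap' (len=3): no
  'tin' (len=3): no
  'hat' (len=3): no
  'dog' (len=3): no
  'hat' (len=3): no
  'fed' (len=3): no
  'map' (len=3): no
Matching words: []
Total: 0

0


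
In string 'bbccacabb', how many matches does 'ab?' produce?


Pattern 'ab?' matches 'a' optionally followed by 'b'.
String: 'bbccacabb'
Scanning left to right for 'a' then checking next char:
  Match 1: 'a' (a not followed by b)
  Match 2: 'ab' (a followed by b)
Total matches: 2

2


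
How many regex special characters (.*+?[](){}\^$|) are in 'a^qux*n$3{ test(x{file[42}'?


Regex special characters are: . * + ? [ ] ( ) { } \ ^ $ |
Scanning 'a^qux*n$3{ test(x{file[42}':
  pos 1: '^' -> SPECIAL
  pos 5: '*' -> SPECIAL
  pos 7: '$' -> SPECIAL
  pos 9: '{' -> SPECIAL
  pos 15: '(' -> SPECIAL
  pos 17: '{' -> SPECIAL
  pos 22: '[' -> SPECIAL
  pos 25: '}' -> SPECIAL
Special chars found: ['^', '*', '$', '{', '(', '{', '[', '}']
Total: 8

8


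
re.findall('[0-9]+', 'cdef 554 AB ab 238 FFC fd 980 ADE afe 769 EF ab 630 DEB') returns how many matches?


Pattern '[0-9]+' finds one or more digits.
Text: 'cdef 554 AB ab 238 FFC fd 980 ADE afe 769 EF ab 630 DEB'
Scanning for matches:
  Match 1: '554'
  Match 2: '238'
  Match 3: '980'
  Match 4: '769'
  Match 5: '630'
Total matches: 5

5


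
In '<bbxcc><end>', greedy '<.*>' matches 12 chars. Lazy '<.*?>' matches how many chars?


Greedy '<.*>' tries to match as MUCH as possible.
Lazy '<.*?>' tries to match as LITTLE as possible.

String: '<bbxcc><end>'
Greedy '<.*>' starts at first '<' and extends to the LAST '>': '<bbxcc><end>' (12 chars)
Lazy '<.*?>' starts at first '<' and stops at the FIRST '>': '<bbxcc>' (7 chars)

7


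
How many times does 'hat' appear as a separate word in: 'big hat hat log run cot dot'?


Scanning each word for exact match 'hat':
  Word 1: 'big' -> no
  Word 2: 'hat' -> MATCH
  Word 3: 'hat' -> MATCH
  Word 4: 'log' -> no
  Word 5: 'run' -> no
  Word 6: 'cot' -> no
  Word 7: 'dot' -> no
Total matches: 2

2


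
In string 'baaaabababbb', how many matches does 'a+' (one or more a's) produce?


Pattern 'a+' matches one or more consecutive a's.
String: 'baaaabababbb'
Scanning for runs of a:
  Match 1: 'aaaa' (length 4)
  Match 2: 'a' (length 1)
  Match 3: 'a' (length 1)
Total matches: 3

3


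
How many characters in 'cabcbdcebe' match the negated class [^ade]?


Negated class [^ade] matches any char NOT in {a, d, e}
Scanning 'cabcbdcebe':
  pos 0: 'c' -> MATCH
  pos 1: 'a' -> no (excluded)
  pos 2: 'b' -> MATCH
  pos 3: 'c' -> MATCH
  pos 4: 'b' -> MATCH
  pos 5: 'd' -> no (excluded)
  pos 6: 'c' -> MATCH
  pos 7: 'e' -> no (excluded)
  pos 8: 'b' -> MATCH
  pos 9: 'e' -> no (excluded)
Total matches: 6

6


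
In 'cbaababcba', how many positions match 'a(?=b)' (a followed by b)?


Lookahead 'a(?=b)' matches 'a' only when followed by 'b'.
String: 'cbaababcba'
Checking each position where char is 'a':
  pos 2: 'a' -> no (next='a')
  pos 3: 'a' -> MATCH (next='b')
  pos 5: 'a' -> MATCH (next='b')
Matching positions: [3, 5]
Count: 2

2


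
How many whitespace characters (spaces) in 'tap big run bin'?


\s matches whitespace characters (spaces, tabs, etc.).
Text: 'tap big run bin'
This text has 4 words separated by spaces.
Number of spaces = number of words - 1 = 4 - 1 = 3

3


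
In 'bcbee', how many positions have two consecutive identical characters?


Looking for consecutive identical characters in 'bcbee':
  pos 0-1: 'b' vs 'c' -> different
  pos 1-2: 'c' vs 'b' -> different
  pos 2-3: 'b' vs 'e' -> different
  pos 3-4: 'e' vs 'e' -> MATCH ('ee')
Consecutive identical pairs: ['ee']
Count: 1

1


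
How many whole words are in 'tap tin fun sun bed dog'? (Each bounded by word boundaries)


Word boundaries (\b) mark the start/end of each word.
Text: 'tap tin fun sun bed dog'
Splitting by whitespace:
  Word 1: 'tap'
  Word 2: 'tin'
  Word 3: 'fun'
  Word 4: 'sun'
  Word 5: 'bed'
  Word 6: 'dog'
Total whole words: 6

6


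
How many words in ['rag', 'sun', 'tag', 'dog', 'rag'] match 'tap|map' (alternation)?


Alternation 'tap|map' matches either 'tap' or 'map'.
Checking each word:
  'rag' -> no
  'sun' -> no
  'tag' -> no
  'dog' -> no
  'rag' -> no
Matches: []
Count: 0

0


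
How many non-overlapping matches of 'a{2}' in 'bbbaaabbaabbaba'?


Pattern 'a{2}' matches exactly 2 consecutive a's (greedy, non-overlapping).
String: 'bbbaaabbaabbaba'
Scanning for runs of a's:
  Run at pos 3: 'aaa' (length 3) -> 1 match(es)
  Run at pos 8: 'aa' (length 2) -> 1 match(es)
  Run at pos 12: 'a' (length 1) -> 0 match(es)
  Run at pos 14: 'a' (length 1) -> 0 match(es)
Matches found: ['aa', 'aa']
Total: 2

2


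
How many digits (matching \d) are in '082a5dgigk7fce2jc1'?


\d matches any digit 0-9.
Scanning '082a5dgigk7fce2jc1':
  pos 0: '0' -> DIGIT
  pos 1: '8' -> DIGIT
  pos 2: '2' -> DIGIT
  pos 4: '5' -> DIGIT
  pos 10: '7' -> DIGIT
  pos 14: '2' -> DIGIT
  pos 17: '1' -> DIGIT
Digits found: ['0', '8', '2', '5', '7', '2', '1']
Total: 7

7


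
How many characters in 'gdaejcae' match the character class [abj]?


Character class [abj] matches any of: {a, b, j}
Scanning string 'gdaejcae' character by character:
  pos 0: 'g' -> no
  pos 1: 'd' -> no
  pos 2: 'a' -> MATCH
  pos 3: 'e' -> no
  pos 4: 'j' -> MATCH
  pos 5: 'c' -> no
  pos 6: 'a' -> MATCH
  pos 7: 'e' -> no
Total matches: 3

3


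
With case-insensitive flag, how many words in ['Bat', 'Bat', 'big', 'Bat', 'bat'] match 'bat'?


Case-insensitive matching: compare each word's lowercase form to 'bat'.
  'Bat' -> lower='bat' -> MATCH
  'Bat' -> lower='bat' -> MATCH
  'big' -> lower='big' -> no
  'Bat' -> lower='bat' -> MATCH
  'bat' -> lower='bat' -> MATCH
Matches: ['Bat', 'Bat', 'Bat', 'bat']
Count: 4

4


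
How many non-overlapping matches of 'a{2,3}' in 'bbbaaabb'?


Pattern 'a{2,3}' matches between 2 and 3 consecutive a's (greedy).
String: 'bbbaaabb'
Finding runs of a's and applying greedy matching:
  Run at pos 3: 'aaa' (length 3)
Matches: ['aaa']
Count: 1

1


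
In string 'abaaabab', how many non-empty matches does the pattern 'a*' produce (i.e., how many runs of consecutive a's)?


Pattern 'a*' matches zero or more a's. We want non-empty runs of consecutive a's.
String: 'abaaabab'
Walking through the string to find runs of a's:
  Run 1: positions 0-0 -> 'a'
  Run 2: positions 2-4 -> 'aaa'
  Run 3: positions 6-6 -> 'a'
Non-empty runs found: ['a', 'aaa', 'a']
Count: 3

3


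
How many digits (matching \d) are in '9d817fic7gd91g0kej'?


\d matches any digit 0-9.
Scanning '9d817fic7gd91g0kej':
  pos 0: '9' -> DIGIT
  pos 2: '8' -> DIGIT
  pos 3: '1' -> DIGIT
  pos 4: '7' -> DIGIT
  pos 8: '7' -> DIGIT
  pos 11: '9' -> DIGIT
  pos 12: '1' -> DIGIT
  pos 14: '0' -> DIGIT
Digits found: ['9', '8', '1', '7', '7', '9', '1', '0']
Total: 8

8


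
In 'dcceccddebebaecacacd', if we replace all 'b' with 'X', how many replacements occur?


re.sub('b', 'X', text) replaces every occurrence of 'b' with 'X'.
Text: 'dcceccddebebaecacacd'
Scanning for 'b':
  pos 9: 'b' -> replacement #1
  pos 11: 'b' -> replacement #2
Total replacements: 2

2


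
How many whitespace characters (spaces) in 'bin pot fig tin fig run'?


\s matches whitespace characters (spaces, tabs, etc.).
Text: 'bin pot fig tin fig run'
This text has 6 words separated by spaces.
Number of spaces = number of words - 1 = 6 - 1 = 5

5


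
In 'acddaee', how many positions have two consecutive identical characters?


Looking for consecutive identical characters in 'acddaee':
  pos 0-1: 'a' vs 'c' -> different
  pos 1-2: 'c' vs 'd' -> different
  pos 2-3: 'd' vs 'd' -> MATCH ('dd')
  pos 3-4: 'd' vs 'a' -> different
  pos 4-5: 'a' vs 'e' -> different
  pos 5-6: 'e' vs 'e' -> MATCH ('ee')
Consecutive identical pairs: ['dd', 'ee']
Count: 2

2


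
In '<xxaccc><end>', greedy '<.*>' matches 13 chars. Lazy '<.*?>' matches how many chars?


Greedy '<.*>' tries to match as MUCH as possible.
Lazy '<.*?>' tries to match as LITTLE as possible.

String: '<xxaccc><end>'
Greedy '<.*>' starts at first '<' and extends to the LAST '>': '<xxaccc><end>' (13 chars)
Lazy '<.*?>' starts at first '<' and stops at the FIRST '>': '<xxaccc>' (8 chars)

8


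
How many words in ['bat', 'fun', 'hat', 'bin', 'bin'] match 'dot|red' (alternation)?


Alternation 'dot|red' matches either 'dot' or 'red'.
Checking each word:
  'bat' -> no
  'fun' -> no
  'hat' -> no
  'bin' -> no
  'bin' -> no
Matches: []
Count: 0

0


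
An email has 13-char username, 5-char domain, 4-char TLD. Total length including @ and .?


An email address has format: username@domain.tld
Username length: 13
'@' character: 1
Domain length: 5
'.' character: 1
TLD length: 4
Total = 13 + 1 + 5 + 1 + 4 = 24

24


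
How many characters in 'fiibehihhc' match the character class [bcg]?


Character class [bcg] matches any of: {b, c, g}
Scanning string 'fiibehihhc' character by character:
  pos 0: 'f' -> no
  pos 1: 'i' -> no
  pos 2: 'i' -> no
  pos 3: 'b' -> MATCH
  pos 4: 'e' -> no
  pos 5: 'h' -> no
  pos 6: 'i' -> no
  pos 7: 'h' -> no
  pos 8: 'h' -> no
  pos 9: 'c' -> MATCH
Total matches: 2

2


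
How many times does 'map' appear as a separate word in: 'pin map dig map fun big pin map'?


Scanning each word for exact match 'map':
  Word 1: 'pin' -> no
  Word 2: 'map' -> MATCH
  Word 3: 'dig' -> no
  Word 4: 'map' -> MATCH
  Word 5: 'fun' -> no
  Word 6: 'big' -> no
  Word 7: 'pin' -> no
  Word 8: 'map' -> MATCH
Total matches: 3

3


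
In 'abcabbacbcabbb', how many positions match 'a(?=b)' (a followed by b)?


Lookahead 'a(?=b)' matches 'a' only when followed by 'b'.
String: 'abcabbacbcabbb'
Checking each position where char is 'a':
  pos 0: 'a' -> MATCH (next='b')
  pos 3: 'a' -> MATCH (next='b')
  pos 6: 'a' -> no (next='c')
  pos 10: 'a' -> MATCH (next='b')
Matching positions: [0, 3, 10]
Count: 3

3


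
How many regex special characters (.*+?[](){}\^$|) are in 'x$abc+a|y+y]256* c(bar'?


Regex special characters are: . * + ? [ ] ( ) { } \ ^ $ |
Scanning 'x$abc+a|y+y]256* c(bar':
  pos 1: '$' -> SPECIAL
  pos 5: '+' -> SPECIAL
  pos 7: '|' -> SPECIAL
  pos 9: '+' -> SPECIAL
  pos 11: ']' -> SPECIAL
  pos 15: '*' -> SPECIAL
  pos 18: '(' -> SPECIAL
Special chars found: ['$', '+', '|', '+', ']', '*', '(']
Total: 7

7


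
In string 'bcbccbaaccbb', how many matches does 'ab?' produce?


Pattern 'ab?' matches 'a' optionally followed by 'b'.
String: 'bcbccbaaccbb'
Scanning left to right for 'a' then checking next char:
  Match 1: 'a' (a not followed by b)
  Match 2: 'a' (a not followed by b)
Total matches: 2

2


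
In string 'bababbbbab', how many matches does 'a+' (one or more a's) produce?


Pattern 'a+' matches one or more consecutive a's.
String: 'bababbbbab'
Scanning for runs of a:
  Match 1: 'a' (length 1)
  Match 2: 'a' (length 1)
  Match 3: 'a' (length 1)
Total matches: 3

3


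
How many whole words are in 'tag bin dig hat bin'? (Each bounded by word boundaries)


Word boundaries (\b) mark the start/end of each word.
Text: 'tag bin dig hat bin'
Splitting by whitespace:
  Word 1: 'tag'
  Word 2: 'bin'
  Word 3: 'dig'
  Word 4: 'hat'
  Word 5: 'bin'
Total whole words: 5

5


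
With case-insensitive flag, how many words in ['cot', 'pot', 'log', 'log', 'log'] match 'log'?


Case-insensitive matching: compare each word's lowercase form to 'log'.
  'cot' -> lower='cot' -> no
  'pot' -> lower='pot' -> no
  'log' -> lower='log' -> MATCH
  'log' -> lower='log' -> MATCH
  'log' -> lower='log' -> MATCH
Matches: ['log', 'log', 'log']
Count: 3

3


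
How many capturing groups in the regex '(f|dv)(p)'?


To count capturing groups, count each '(' that starts a group.
Pattern: '(f|dv)(p)'
Walking through the pattern:
  Position 0: '(' -> group #1
  Position 6: '(' -> group #2
Total capturing groups: 2

2


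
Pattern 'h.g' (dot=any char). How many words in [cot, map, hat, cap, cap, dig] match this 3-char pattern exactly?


Pattern 'h.g' means: starts with 'h', any single char, ends with 'g'.
Checking each word (must be exactly 3 chars):
  'cot' (len=3): no
  'map' (len=3): no
  'hat' (len=3): no
  'cap' (len=3): no
  'cap' (len=3): no
  'dig' (len=3): no
Matching words: []
Total: 0

0


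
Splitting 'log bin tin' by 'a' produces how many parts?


Splitting by 'a' breaks the string at each occurrence of the separator.
Text: 'log bin tin'
Parts after split:
  Part 1: 'log bin tin'
Total parts: 1

1


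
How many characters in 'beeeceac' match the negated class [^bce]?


Negated class [^bce] matches any char NOT in {b, c, e}
Scanning 'beeeceac':
  pos 0: 'b' -> no (excluded)
  pos 1: 'e' -> no (excluded)
  pos 2: 'e' -> no (excluded)
  pos 3: 'e' -> no (excluded)
  pos 4: 'c' -> no (excluded)
  pos 5: 'e' -> no (excluded)
  pos 6: 'a' -> MATCH
  pos 7: 'c' -> no (excluded)
Total matches: 1

1


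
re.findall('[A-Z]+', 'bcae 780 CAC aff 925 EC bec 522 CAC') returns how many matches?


Pattern '[A-Z]+' finds one or more uppercase letters.
Text: 'bcae 780 CAC aff 925 EC bec 522 CAC'
Scanning for matches:
  Match 1: 'CAC'
  Match 2: 'EC'
  Match 3: 'CAC'
Total matches: 3

3


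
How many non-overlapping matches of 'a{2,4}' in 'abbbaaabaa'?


Pattern 'a{2,4}' matches between 2 and 4 consecutive a's (greedy).
String: 'abbbaaabaa'
Finding runs of a's and applying greedy matching:
  Run at pos 0: 'a' (length 1)
  Run at pos 4: 'aaa' (length 3)
  Run at pos 8: 'aa' (length 2)
Matches: ['aaa', 'aa']
Count: 2

2


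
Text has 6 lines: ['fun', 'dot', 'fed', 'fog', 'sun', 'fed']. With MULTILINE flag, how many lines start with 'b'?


With MULTILINE flag, ^ matches the start of each line.
Lines: ['fun', 'dot', 'fed', 'fog', 'sun', 'fed']
Checking which lines start with 'b':
  Line 1: 'fun' -> no
  Line 2: 'dot' -> no
  Line 3: 'fed' -> no
  Line 4: 'fog' -> no
  Line 5: 'sun' -> no
  Line 6: 'fed' -> no
Matching lines: []
Count: 0

0


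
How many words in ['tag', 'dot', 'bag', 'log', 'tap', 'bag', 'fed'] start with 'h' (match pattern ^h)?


Pattern ^h anchors to start of word. Check which words begin with 'h':
  'tag' -> no
  'dot' -> no
  'bag' -> no
  'log' -> no
  'tap' -> no
  'bag' -> no
  'fed' -> no
Matching words: []
Count: 0

0


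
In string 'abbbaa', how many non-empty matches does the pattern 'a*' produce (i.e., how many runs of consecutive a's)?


Pattern 'a*' matches zero or more a's. We want non-empty runs of consecutive a's.
String: 'abbbaa'
Walking through the string to find runs of a's:
  Run 1: positions 0-0 -> 'a'
  Run 2: positions 4-5 -> 'aa'
Non-empty runs found: ['a', 'aa']
Count: 2

2


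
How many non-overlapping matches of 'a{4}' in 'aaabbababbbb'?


Pattern 'a{4}' matches exactly 4 consecutive a's (greedy, non-overlapping).
String: 'aaabbababbbb'
Scanning for runs of a's:
  Run at pos 0: 'aaa' (length 3) -> 0 match(es)
  Run at pos 5: 'a' (length 1) -> 0 match(es)
  Run at pos 7: 'a' (length 1) -> 0 match(es)
Matches found: []
Total: 0

0


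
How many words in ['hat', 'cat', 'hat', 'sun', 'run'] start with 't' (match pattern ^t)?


Pattern ^t anchors to start of word. Check which words begin with 't':
  'hat' -> no
  'cat' -> no
  'hat' -> no
  'sun' -> no
  'run' -> no
Matching words: []
Count: 0

0


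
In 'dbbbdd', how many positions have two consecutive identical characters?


Looking for consecutive identical characters in 'dbbbdd':
  pos 0-1: 'd' vs 'b' -> different
  pos 1-2: 'b' vs 'b' -> MATCH ('bb')
  pos 2-3: 'b' vs 'b' -> MATCH ('bb')
  pos 3-4: 'b' vs 'd' -> different
  pos 4-5: 'd' vs 'd' -> MATCH ('dd')
Consecutive identical pairs: ['bb', 'bb', 'dd']
Count: 3

3


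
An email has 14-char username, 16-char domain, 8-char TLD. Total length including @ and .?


An email address has format: username@domain.tld
Username length: 14
'@' character: 1
Domain length: 16
'.' character: 1
TLD length: 8
Total = 14 + 1 + 16 + 1 + 8 = 40

40


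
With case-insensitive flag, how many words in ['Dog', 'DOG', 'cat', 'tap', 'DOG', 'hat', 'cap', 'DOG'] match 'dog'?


Case-insensitive matching: compare each word's lowercase form to 'dog'.
  'Dog' -> lower='dog' -> MATCH
  'DOG' -> lower='dog' -> MATCH
  'cat' -> lower='cat' -> no
  'tap' -> lower='tap' -> no
  'DOG' -> lower='dog' -> MATCH
  'hat' -> lower='hat' -> no
  'cap' -> lower='cap' -> no
  'DOG' -> lower='dog' -> MATCH
Matches: ['Dog', 'DOG', 'DOG', 'DOG']
Count: 4

4


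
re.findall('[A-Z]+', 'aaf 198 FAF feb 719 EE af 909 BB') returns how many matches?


Pattern '[A-Z]+' finds one or more uppercase letters.
Text: 'aaf 198 FAF feb 719 EE af 909 BB'
Scanning for matches:
  Match 1: 'FAF'
  Match 2: 'EE'
  Match 3: 'BB'
Total matches: 3

3


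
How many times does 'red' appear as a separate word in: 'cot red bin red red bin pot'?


Scanning each word for exact match 'red':
  Word 1: 'cot' -> no
  Word 2: 'red' -> MATCH
  Word 3: 'bin' -> no
  Word 4: 'red' -> MATCH
  Word 5: 'red' -> MATCH
  Word 6: 'bin' -> no
  Word 7: 'pot' -> no
Total matches: 3

3


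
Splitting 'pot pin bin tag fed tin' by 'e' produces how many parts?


Splitting by 'e' breaks the string at each occurrence of the separator.
Text: 'pot pin bin tag fed tin'
Parts after split:
  Part 1: 'pot pin bin tag f'
  Part 2: 'd tin'
Total parts: 2

2


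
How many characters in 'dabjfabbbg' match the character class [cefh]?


Character class [cefh] matches any of: {c, e, f, h}
Scanning string 'dabjfabbbg' character by character:
  pos 0: 'd' -> no
  pos 1: 'a' -> no
  pos 2: 'b' -> no
  pos 3: 'j' -> no
  pos 4: 'f' -> MATCH
  pos 5: 'a' -> no
  pos 6: 'b' -> no
  pos 7: 'b' -> no
  pos 8: 'b' -> no
  pos 9: 'g' -> no
Total matches: 1

1


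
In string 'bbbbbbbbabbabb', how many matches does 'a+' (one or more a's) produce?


Pattern 'a+' matches one or more consecutive a's.
String: 'bbbbbbbbabbabb'
Scanning for runs of a:
  Match 1: 'a' (length 1)
  Match 2: 'a' (length 1)
Total matches: 2

2


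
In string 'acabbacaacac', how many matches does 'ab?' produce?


Pattern 'ab?' matches 'a' optionally followed by 'b'.
String: 'acabbacaacac'
Scanning left to right for 'a' then checking next char:
  Match 1: 'a' (a not followed by b)
  Match 2: 'ab' (a followed by b)
  Match 3: 'a' (a not followed by b)
  Match 4: 'a' (a not followed by b)
  Match 5: 'a' (a not followed by b)
  Match 6: 'a' (a not followed by b)
Total matches: 6

6


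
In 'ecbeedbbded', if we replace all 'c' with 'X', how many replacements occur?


re.sub('c', 'X', text) replaces every occurrence of 'c' with 'X'.
Text: 'ecbeedbbded'
Scanning for 'c':
  pos 1: 'c' -> replacement #1
Total replacements: 1

1


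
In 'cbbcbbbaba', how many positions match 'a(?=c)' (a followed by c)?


Lookahead 'a(?=c)' matches 'a' only when followed by 'c'.
String: 'cbbcbbbaba'
Checking each position where char is 'a':
  pos 7: 'a' -> no (next='b')
Matching positions: []
Count: 0

0


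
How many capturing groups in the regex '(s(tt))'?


To count capturing groups, count each '(' that starts a group.
Pattern: '(s(tt))'
Walking through the pattern:
  Position 0: '(' -> group #1
  Position 2: '(' -> group #2
Total capturing groups: 2

2


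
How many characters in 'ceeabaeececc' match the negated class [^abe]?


Negated class [^abe] matches any char NOT in {a, b, e}
Scanning 'ceeabaeececc':
  pos 0: 'c' -> MATCH
  pos 1: 'e' -> no (excluded)
  pos 2: 'e' -> no (excluded)
  pos 3: 'a' -> no (excluded)
  pos 4: 'b' -> no (excluded)
  pos 5: 'a' -> no (excluded)
  pos 6: 'e' -> no (excluded)
  pos 7: 'e' -> no (excluded)
  pos 8: 'c' -> MATCH
  pos 9: 'e' -> no (excluded)
  pos 10: 'c' -> MATCH
  pos 11: 'c' -> MATCH
Total matches: 4

4
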